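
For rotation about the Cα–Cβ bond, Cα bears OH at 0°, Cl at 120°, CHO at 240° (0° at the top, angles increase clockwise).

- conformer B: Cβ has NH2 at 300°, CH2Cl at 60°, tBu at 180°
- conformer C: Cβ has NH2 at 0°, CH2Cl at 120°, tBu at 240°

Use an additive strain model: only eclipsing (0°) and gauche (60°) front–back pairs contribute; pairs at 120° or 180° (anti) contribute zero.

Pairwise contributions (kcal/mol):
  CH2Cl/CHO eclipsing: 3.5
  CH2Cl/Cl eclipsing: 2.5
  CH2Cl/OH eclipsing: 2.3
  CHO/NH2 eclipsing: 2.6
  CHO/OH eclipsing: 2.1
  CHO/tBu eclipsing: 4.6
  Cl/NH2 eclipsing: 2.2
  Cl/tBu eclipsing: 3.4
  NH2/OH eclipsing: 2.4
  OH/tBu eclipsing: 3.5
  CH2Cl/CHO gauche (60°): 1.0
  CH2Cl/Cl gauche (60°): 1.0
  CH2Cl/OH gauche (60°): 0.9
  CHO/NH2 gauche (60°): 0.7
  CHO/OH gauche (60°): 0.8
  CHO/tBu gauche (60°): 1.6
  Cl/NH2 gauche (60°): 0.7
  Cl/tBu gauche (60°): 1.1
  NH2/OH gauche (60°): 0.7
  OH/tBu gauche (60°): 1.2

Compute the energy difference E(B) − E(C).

-3.5 kcal/mol

B (staggered): OH(0°)/NH2(300°) gauche 0.7; OH(0°)/CH2Cl(60°) gauche 0.9; Cl(120°)/CH2Cl(60°) gauche 1.0; Cl(120°)/tBu(180°) gauche 1.1; CHO(240°)/NH2(300°) gauche 0.7; CHO(240°)/tBu(180°) gauche 1.6 → 6.0 kcal/mol.
C (eclipsed): OH(0°)/NH2(0°) eclipsed 2.4; Cl(120°)/CH2Cl(120°) eclipsed 2.5; CHO(240°)/tBu(240°) eclipsed 4.6 → 9.5 kcal/mol.
E(B) − E(C) = 6.0 − 9.5 = -3.5 kcal/mol.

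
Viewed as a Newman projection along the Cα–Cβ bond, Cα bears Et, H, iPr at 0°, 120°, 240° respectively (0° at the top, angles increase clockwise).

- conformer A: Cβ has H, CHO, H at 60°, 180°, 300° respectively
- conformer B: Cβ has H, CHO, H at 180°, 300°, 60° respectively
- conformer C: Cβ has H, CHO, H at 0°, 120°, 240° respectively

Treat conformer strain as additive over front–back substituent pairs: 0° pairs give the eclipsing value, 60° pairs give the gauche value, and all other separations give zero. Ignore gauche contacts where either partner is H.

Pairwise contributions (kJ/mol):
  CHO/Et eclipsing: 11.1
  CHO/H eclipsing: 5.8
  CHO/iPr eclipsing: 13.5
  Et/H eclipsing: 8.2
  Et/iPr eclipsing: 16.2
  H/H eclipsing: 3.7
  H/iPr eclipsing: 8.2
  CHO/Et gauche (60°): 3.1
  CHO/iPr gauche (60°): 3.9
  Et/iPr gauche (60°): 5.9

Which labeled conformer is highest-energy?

C

A (staggered): iPr(240°)/CHO(180°) gauche 3.9 → 3.9 kJ/mol.
B (staggered): Et(0°)/CHO(300°) gauche 3.1; iPr(240°)/CHO(300°) gauche 3.9 → 7.0 kJ/mol.
C (eclipsed): Et(0°)/H(0°) eclipsed 8.2; H(120°)/CHO(120°) eclipsed 5.8; iPr(240°)/H(240°) eclipsed 8.2 → 22.2 kJ/mol.
C has the highest total (22.2 kJ/mol).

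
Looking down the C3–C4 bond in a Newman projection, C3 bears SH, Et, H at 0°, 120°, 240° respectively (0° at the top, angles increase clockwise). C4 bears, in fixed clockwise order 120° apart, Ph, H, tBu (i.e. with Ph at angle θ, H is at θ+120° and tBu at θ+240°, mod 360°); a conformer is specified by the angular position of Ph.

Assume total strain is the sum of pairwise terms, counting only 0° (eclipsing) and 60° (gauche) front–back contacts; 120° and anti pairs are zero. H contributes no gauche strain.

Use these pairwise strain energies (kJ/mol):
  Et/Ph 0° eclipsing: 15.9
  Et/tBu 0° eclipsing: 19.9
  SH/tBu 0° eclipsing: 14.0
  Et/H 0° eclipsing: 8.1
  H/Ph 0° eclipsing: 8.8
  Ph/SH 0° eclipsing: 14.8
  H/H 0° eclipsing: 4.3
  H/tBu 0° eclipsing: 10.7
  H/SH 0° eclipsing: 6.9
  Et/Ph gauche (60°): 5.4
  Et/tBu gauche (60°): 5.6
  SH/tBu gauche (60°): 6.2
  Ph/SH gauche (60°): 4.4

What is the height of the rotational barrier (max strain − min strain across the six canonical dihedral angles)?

25.6 kJ/mol

Ph at 0° is eclipsed. SH at 0° is eclipsed with Ph at 0° (14.8); Et at 120° is eclipsed with H at 120° (8.1); H at 240° is eclipsed with tBu at 240° (10.7). Total 33.6 kJ/mol.
Ph at 60° is staggered. SH at 0° is gauche with Ph at 60° (4.4); SH at 0° is gauche with tBu at 300° (6.2); Et at 120° is gauche with Ph at 60° (5.4). Total 16.0 kJ/mol.
Ph at 120° is eclipsed. SH at 0° is eclipsed with tBu at 0° (14.0); Et at 120° is eclipsed with Ph at 120° (15.9); H at 240° is eclipsed with H at 240° (4.3). Total 34.2 kJ/mol.
Ph at 180° is staggered. SH at 0° is gauche with tBu at 60° (6.2); Et at 120° is gauche with Ph at 180° (5.4); Et at 120° is gauche with tBu at 60° (5.6). Total 17.2 kJ/mol.
Ph at 240° is eclipsed. SH at 0° is eclipsed with H at 0° (6.9); Et at 120° is eclipsed with tBu at 120° (19.9); H at 240° is eclipsed with Ph at 240° (8.8). Total 35.6 kJ/mol.
Ph at 300° is staggered. SH at 0° is gauche with Ph at 300° (4.4); Et at 120° is gauche with tBu at 180° (5.6). Total 10.0 kJ/mol.
Max at 240° (35.6 kJ/mol), min at 300° (10.0 kJ/mol); barrier = 25.6 kJ/mol.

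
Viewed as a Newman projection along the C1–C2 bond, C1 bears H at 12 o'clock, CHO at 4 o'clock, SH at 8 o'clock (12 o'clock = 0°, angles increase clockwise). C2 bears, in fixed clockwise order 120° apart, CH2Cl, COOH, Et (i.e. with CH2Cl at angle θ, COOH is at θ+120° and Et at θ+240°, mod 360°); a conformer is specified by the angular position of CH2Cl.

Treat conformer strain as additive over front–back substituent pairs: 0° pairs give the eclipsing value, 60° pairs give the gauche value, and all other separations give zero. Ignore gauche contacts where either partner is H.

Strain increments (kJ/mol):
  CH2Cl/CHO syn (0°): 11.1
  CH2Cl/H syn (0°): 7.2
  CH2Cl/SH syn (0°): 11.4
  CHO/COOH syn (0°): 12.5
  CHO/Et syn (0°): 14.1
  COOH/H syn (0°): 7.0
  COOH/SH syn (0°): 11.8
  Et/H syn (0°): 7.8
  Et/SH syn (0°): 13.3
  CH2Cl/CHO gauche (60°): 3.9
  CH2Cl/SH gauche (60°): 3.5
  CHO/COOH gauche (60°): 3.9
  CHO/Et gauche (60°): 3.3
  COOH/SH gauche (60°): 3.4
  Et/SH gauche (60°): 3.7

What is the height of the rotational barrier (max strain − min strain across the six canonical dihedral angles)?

18.9 kJ/mol

CH2Cl at 0° (eclipsed): H–CH2Cl eclipsed, CHO–COOH eclipsed, SH–Et eclipsed; 7.2 + 12.5 + 13.3 = 33.0 kJ/mol.
CH2Cl at 60° (staggered): CHO–CH2Cl gauche, CHO–COOH gauche, SH–COOH gauche, SH–Et gauche; 3.9 + 3.9 + 3.4 + 3.7 = 14.9 kJ/mol.
CH2Cl at 120° (eclipsed): H–Et eclipsed, CHO–CH2Cl eclipsed, SH–COOH eclipsed; 7.8 + 11.1 + 11.8 = 30.7 kJ/mol.
CH2Cl at 180° (staggered): CHO–CH2Cl gauche, CHO–Et gauche, SH–CH2Cl gauche, SH–COOH gauche; 3.9 + 3.3 + 3.5 + 3.4 = 14.1 kJ/mol.
CH2Cl at 240° (eclipsed): H–COOH eclipsed, CHO–Et eclipsed, SH–CH2Cl eclipsed; 7.0 + 14.1 + 11.4 = 32.5 kJ/mol.
CH2Cl at 300° (staggered): CHO–COOH gauche, CHO–Et gauche, SH–CH2Cl gauche, SH–Et gauche; 3.9 + 3.3 + 3.5 + 3.7 = 14.4 kJ/mol.
Max at 0° (33.0 kJ/mol), min at 180° (14.1 kJ/mol); barrier = 18.9 kJ/mol.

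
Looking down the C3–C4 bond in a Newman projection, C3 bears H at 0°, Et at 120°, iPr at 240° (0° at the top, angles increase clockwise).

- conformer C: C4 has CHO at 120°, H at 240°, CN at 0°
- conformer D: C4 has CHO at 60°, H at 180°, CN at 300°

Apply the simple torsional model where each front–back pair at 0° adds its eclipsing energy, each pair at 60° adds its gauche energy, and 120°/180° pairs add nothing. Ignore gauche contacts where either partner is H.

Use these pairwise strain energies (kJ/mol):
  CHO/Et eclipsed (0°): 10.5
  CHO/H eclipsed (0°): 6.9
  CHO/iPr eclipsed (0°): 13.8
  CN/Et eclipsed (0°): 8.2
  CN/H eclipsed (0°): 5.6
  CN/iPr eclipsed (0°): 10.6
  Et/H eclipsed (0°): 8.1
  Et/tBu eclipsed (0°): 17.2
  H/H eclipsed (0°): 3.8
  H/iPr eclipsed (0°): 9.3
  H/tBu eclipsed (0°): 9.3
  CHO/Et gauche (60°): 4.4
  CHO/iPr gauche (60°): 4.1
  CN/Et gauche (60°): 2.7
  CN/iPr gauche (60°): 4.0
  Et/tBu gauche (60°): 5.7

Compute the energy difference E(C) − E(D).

C is eclipsed. H at 0° is eclipsed with CN at 0° (5.6); Et at 120° is eclipsed with CHO at 120° (10.5); iPr at 240° is eclipsed with H at 240° (9.3). Total 25.4 kJ/mol.
D is staggered. Et at 120° is gauche with CHO at 60° (4.4); iPr at 240° is gauche with CN at 300° (4.0). Total 8.4 kJ/mol.
E(C) − E(D) = 25.4 − 8.4 = +17.0 kJ/mol.

+17.0 kJ/mol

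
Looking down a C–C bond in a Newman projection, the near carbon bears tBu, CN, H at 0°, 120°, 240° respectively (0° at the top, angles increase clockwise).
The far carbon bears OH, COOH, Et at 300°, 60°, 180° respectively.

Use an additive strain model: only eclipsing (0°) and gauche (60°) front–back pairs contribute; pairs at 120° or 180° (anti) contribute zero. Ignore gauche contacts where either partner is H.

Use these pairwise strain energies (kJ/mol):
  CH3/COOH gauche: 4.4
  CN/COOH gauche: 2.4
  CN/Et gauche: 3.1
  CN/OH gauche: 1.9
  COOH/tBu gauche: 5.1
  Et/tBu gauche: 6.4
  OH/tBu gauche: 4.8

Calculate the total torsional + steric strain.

This conformer is staggered. tBu at 0° is gauche with OH at 300° (4.8); tBu at 0° is gauche with COOH at 60° (5.1); CN at 120° is gauche with COOH at 60° (2.4); CN at 120° is gauche with Et at 180° (3.1). Total 15.4 kJ/mol.

15.4 kJ/mol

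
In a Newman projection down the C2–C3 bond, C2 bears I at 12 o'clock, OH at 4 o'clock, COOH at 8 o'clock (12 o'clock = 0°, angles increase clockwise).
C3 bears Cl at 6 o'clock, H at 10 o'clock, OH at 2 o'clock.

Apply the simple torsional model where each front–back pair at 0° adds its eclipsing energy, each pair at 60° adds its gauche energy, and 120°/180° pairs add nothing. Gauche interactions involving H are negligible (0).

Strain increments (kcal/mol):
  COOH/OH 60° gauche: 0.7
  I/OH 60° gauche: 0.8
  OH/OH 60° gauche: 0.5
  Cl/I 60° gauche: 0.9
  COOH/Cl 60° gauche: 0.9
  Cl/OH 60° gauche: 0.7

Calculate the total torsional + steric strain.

This conformer (staggered): I–OH gauche, OH–Cl gauche, OH–OH gauche, COOH–Cl gauche; 0.8 + 0.7 + 0.5 + 0.9 = 2.9 kcal/mol.

2.9 kcal/mol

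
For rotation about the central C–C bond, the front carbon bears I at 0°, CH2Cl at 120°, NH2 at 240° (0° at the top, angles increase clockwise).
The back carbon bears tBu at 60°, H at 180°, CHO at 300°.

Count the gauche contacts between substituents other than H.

Non-H gauche pairs: I(0°)/tBu(60°); I(0°)/CHO(300°); CH2Cl(120°)/tBu(60°); NH2(240°)/CHO(300°) — 4 interactions.

4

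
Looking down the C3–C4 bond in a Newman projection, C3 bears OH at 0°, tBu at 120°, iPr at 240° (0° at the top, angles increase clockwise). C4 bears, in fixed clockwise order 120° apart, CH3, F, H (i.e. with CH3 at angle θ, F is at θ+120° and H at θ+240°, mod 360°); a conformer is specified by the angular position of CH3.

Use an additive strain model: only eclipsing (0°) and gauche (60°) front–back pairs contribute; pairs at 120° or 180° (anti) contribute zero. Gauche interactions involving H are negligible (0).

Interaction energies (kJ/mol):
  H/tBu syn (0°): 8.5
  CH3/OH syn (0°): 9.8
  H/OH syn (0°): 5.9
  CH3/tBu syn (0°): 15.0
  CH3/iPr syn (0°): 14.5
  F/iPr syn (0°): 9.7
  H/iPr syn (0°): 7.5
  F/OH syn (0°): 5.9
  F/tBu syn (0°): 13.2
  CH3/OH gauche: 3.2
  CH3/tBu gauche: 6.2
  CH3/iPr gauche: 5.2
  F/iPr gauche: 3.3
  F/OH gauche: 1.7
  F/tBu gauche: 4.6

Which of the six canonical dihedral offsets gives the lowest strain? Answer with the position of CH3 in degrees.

CH3 at 0° (eclipsed): OH(0°)/CH3(0°) eclipsed 9.8; tBu(120°)/F(120°) eclipsed 13.2; iPr(240°)/H(240°) eclipsed 7.5 → 30.5 kJ/mol.
CH3 at 60° (staggered): OH(0°)/CH3(60°) gauche 3.2; tBu(120°)/CH3(60°) gauche 6.2; tBu(120°)/F(180°) gauche 4.6; iPr(240°)/F(180°) gauche 3.3 → 17.3 kJ/mol.
CH3 at 120° (eclipsed): OH(0°)/H(0°) eclipsed 5.9; tBu(120°)/CH3(120°) eclipsed 15.0; iPr(240°)/F(240°) eclipsed 9.7 → 30.6 kJ/mol.
CH3 at 180° (staggered): OH(0°)/F(300°) gauche 1.7; tBu(120°)/CH3(180°) gauche 6.2; iPr(240°)/CH3(180°) gauche 5.2; iPr(240°)/F(300°) gauche 3.3 → 16.4 kJ/mol.
CH3 at 240° (eclipsed): OH(0°)/F(0°) eclipsed 5.9; tBu(120°)/H(120°) eclipsed 8.5; iPr(240°)/CH3(240°) eclipsed 14.5 → 28.9 kJ/mol.
CH3 at 300° (staggered): OH(0°)/CH3(300°) gauche 3.2; OH(0°)/F(60°) gauche 1.7; tBu(120°)/F(60°) gauche 4.6; iPr(240°)/CH3(300°) gauche 5.2 → 14.7 kJ/mol.
The minimum (14.7 kJ/mol) occurs with CH3 at 300°.

300°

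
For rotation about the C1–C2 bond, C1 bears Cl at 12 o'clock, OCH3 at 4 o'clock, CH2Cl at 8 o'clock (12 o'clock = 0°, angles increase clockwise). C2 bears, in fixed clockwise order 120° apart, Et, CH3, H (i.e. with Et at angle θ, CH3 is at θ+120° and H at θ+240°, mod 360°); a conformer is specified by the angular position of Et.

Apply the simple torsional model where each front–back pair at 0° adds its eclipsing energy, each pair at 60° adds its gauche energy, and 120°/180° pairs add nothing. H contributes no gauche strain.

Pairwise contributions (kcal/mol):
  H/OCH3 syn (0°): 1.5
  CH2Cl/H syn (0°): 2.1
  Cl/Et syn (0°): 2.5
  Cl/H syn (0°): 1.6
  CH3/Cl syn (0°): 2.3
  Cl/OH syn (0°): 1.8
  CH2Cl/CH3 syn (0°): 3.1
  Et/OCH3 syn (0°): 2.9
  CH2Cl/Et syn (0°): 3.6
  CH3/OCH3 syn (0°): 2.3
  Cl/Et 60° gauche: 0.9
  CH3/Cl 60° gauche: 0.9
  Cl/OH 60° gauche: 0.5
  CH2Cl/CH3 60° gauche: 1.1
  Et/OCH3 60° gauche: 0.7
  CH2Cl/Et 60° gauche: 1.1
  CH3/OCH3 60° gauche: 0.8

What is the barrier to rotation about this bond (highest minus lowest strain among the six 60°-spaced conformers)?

4.1 kcal/mol

Et at 0° (eclipsed): Cl(0°)/Et(0°) eclipsed 2.5; OCH3(120°)/CH3(120°) eclipsed 2.3; CH2Cl(240°)/H(240°) eclipsed 2.1 → 6.9 kcal/mol.
Et at 60° (staggered): Cl(0°)/Et(60°) gauche 0.9; OCH3(120°)/Et(60°) gauche 0.7; OCH3(120°)/CH3(180°) gauche 0.8; CH2Cl(240°)/CH3(180°) gauche 1.1 → 3.5 kcal/mol.
Et at 120° (eclipsed): Cl(0°)/H(0°) eclipsed 1.6; OCH3(120°)/Et(120°) eclipsed 2.9; CH2Cl(240°)/CH3(240°) eclipsed 3.1 → 7.6 kcal/mol.
Et at 180° (staggered): Cl(0°)/CH3(300°) gauche 0.9; OCH3(120°)/Et(180°) gauche 0.7; CH2Cl(240°)/Et(180°) gauche 1.1; CH2Cl(240°)/CH3(300°) gauche 1.1 → 3.8 kcal/mol.
Et at 240° (eclipsed): Cl(0°)/CH3(0°) eclipsed 2.3; OCH3(120°)/H(120°) eclipsed 1.5; CH2Cl(240°)/Et(240°) eclipsed 3.6 → 7.4 kcal/mol.
Et at 300° (staggered): Cl(0°)/Et(300°) gauche 0.9; Cl(0°)/CH3(60°) gauche 0.9; OCH3(120°)/CH3(60°) gauche 0.8; CH2Cl(240°)/Et(300°) gauche 1.1 → 3.7 kcal/mol.
Max at 120° (7.6 kcal/mol), min at 60° (3.5 kcal/mol); barrier = 4.1 kcal/mol.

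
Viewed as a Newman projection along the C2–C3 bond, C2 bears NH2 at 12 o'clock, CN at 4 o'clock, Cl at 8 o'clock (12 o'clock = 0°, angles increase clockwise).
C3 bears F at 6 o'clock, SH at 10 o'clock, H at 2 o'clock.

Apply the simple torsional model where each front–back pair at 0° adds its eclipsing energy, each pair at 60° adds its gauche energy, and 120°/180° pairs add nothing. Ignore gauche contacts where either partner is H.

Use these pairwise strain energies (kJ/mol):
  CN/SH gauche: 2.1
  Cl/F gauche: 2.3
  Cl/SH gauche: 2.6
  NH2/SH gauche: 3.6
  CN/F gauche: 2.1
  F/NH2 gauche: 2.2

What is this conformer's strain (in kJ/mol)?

This conformer is staggered. NH2 at 0° is gauche with SH at 300° (3.6); CN at 120° is gauche with F at 180° (2.1); Cl at 240° is gauche with F at 180° (2.3); Cl at 240° is gauche with SH at 300° (2.6). Total 10.6 kJ/mol.

10.6 kJ/mol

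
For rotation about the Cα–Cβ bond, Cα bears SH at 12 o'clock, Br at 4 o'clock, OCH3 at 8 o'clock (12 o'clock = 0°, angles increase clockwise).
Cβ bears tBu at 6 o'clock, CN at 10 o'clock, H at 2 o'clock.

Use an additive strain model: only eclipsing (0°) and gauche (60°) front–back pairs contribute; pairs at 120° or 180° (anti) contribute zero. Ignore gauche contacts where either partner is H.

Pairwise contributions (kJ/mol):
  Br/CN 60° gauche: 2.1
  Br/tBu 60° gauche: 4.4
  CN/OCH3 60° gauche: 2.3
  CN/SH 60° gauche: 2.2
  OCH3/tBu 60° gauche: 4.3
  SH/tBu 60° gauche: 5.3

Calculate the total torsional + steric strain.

13.2 kJ/mol

This conformer (staggered): SH(0°)/CN(300°) gauche 2.2; Br(120°)/tBu(180°) gauche 4.4; OCH3(240°)/tBu(180°) gauche 4.3; OCH3(240°)/CN(300°) gauche 2.3 → 13.2 kJ/mol.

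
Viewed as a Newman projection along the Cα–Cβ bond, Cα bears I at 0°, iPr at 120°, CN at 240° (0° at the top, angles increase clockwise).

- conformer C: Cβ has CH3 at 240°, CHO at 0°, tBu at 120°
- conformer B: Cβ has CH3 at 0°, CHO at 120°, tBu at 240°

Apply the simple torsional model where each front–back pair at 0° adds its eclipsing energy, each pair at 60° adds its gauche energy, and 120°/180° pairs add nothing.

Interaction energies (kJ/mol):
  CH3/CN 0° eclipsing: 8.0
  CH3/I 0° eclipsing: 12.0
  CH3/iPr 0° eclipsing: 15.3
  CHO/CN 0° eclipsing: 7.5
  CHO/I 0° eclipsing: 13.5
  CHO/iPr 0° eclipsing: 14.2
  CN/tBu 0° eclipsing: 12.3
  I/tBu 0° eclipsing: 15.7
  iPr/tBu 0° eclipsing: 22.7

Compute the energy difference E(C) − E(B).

+5.7 kJ/mol

C (eclipsed): I(0°)/CHO(0°) eclipsed 13.5; iPr(120°)/tBu(120°) eclipsed 22.7; CN(240°)/CH3(240°) eclipsed 8.0 → 44.2 kJ/mol.
B (eclipsed): I(0°)/CH3(0°) eclipsed 12.0; iPr(120°)/CHO(120°) eclipsed 14.2; CN(240°)/tBu(240°) eclipsed 12.3 → 38.5 kJ/mol.
E(C) − E(B) = 44.2 − 38.5 = +5.7 kJ/mol.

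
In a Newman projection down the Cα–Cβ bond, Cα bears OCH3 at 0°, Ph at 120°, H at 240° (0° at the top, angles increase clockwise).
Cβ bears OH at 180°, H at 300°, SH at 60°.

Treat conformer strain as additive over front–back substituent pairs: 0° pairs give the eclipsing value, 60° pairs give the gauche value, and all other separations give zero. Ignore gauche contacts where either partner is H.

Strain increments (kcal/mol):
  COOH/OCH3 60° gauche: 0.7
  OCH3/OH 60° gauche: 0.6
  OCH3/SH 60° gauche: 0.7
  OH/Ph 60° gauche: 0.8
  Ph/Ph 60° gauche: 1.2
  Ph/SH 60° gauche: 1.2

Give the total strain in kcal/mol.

2.7 kcal/mol

This conformer (staggered): OCH3(0°)/SH(60°) gauche 0.7; Ph(120°)/OH(180°) gauche 0.8; Ph(120°)/SH(60°) gauche 1.2 → 2.7 kcal/mol.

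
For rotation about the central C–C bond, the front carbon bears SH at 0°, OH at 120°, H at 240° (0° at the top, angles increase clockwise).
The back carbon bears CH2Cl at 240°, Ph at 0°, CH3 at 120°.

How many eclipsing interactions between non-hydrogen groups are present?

2

Non-H eclipsing pairs: SH(0°)/Ph(0°); OH(120°)/CH3(120°) — 2 interactions.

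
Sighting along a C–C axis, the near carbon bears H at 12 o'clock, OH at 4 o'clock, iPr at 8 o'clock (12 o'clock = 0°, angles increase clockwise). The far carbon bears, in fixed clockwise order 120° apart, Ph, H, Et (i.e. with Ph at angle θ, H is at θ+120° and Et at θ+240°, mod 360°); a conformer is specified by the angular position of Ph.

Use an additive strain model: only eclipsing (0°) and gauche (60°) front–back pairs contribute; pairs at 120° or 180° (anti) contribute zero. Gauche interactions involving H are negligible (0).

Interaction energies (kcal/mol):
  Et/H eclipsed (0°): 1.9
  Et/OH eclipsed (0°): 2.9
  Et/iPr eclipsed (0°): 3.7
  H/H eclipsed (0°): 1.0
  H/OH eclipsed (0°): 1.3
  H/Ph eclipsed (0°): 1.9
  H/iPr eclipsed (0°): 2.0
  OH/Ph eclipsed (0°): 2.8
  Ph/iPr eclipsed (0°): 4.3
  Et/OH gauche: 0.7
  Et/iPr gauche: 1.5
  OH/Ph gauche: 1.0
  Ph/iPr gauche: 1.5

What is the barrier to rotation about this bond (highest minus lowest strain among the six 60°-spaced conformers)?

Ph at 0° (eclipsed): H(0°)/Ph(0°) eclipsed 1.9; OH(120°)/H(120°) eclipsed 1.3; iPr(240°)/Et(240°) eclipsed 3.7 → 6.9 kcal/mol.
Ph at 60° (staggered): OH(120°)/Ph(60°) gauche 1.0; iPr(240°)/Et(300°) gauche 1.5 → 2.5 kcal/mol.
Ph at 120° (eclipsed): H(0°)/Et(0°) eclipsed 1.9; OH(120°)/Ph(120°) eclipsed 2.8; iPr(240°)/H(240°) eclipsed 2.0 → 6.7 kcal/mol.
Ph at 180° (staggered): OH(120°)/Ph(180°) gauche 1.0; OH(120°)/Et(60°) gauche 0.7; iPr(240°)/Ph(180°) gauche 1.5 → 3.2 kcal/mol.
Ph at 240° (eclipsed): H(0°)/H(0°) eclipsed 1.0; OH(120°)/Et(120°) eclipsed 2.9; iPr(240°)/Ph(240°) eclipsed 4.3 → 8.2 kcal/mol.
Ph at 300° (staggered): OH(120°)/Et(180°) gauche 0.7; iPr(240°)/Ph(300°) gauche 1.5; iPr(240°)/Et(180°) gauche 1.5 → 3.7 kcal/mol.
Max at 240° (8.2 kcal/mol), min at 60° (2.5 kcal/mol); barrier = 5.7 kcal/mol.

5.7 kcal/mol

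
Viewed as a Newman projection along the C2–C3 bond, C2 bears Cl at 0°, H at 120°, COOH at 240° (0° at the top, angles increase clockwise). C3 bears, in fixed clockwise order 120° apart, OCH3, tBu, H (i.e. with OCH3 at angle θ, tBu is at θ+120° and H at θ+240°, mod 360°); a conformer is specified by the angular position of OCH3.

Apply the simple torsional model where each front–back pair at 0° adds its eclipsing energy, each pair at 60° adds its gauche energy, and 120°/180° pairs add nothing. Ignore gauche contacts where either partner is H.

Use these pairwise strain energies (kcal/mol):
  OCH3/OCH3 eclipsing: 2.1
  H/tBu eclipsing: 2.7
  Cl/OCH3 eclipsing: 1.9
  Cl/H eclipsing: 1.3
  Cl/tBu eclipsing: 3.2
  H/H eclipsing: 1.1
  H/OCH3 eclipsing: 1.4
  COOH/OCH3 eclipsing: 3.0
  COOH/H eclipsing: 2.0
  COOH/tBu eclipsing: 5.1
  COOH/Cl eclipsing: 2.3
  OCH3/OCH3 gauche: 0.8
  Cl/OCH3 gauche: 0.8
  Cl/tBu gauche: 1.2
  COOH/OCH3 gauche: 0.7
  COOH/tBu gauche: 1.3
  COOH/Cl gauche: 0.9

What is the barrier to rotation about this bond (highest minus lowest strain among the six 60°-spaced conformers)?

OCH3 at 0° (eclipsed): Cl(0°)/OCH3(0°) eclipsed 1.9; H(120°)/tBu(120°) eclipsed 2.7; COOH(240°)/H(240°) eclipsed 2.0 → 6.6 kcal/mol.
OCH3 at 60° (staggered): Cl(0°)/OCH3(60°) gauche 0.8; COOH(240°)/tBu(180°) gauche 1.3 → 2.1 kcal/mol.
OCH3 at 120° (eclipsed): Cl(0°)/H(0°) eclipsed 1.3; H(120°)/OCH3(120°) eclipsed 1.4; COOH(240°)/tBu(240°) eclipsed 5.1 → 7.8 kcal/mol.
OCH3 at 180° (staggered): Cl(0°)/tBu(300°) gauche 1.2; COOH(240°)/OCH3(180°) gauche 0.7; COOH(240°)/tBu(300°) gauche 1.3 → 3.2 kcal/mol.
OCH3 at 240° (eclipsed): Cl(0°)/tBu(0°) eclipsed 3.2; H(120°)/H(120°) eclipsed 1.1; COOH(240°)/OCH3(240°) eclipsed 3.0 → 7.3 kcal/mol.
OCH3 at 300° (staggered): Cl(0°)/OCH3(300°) gauche 0.8; Cl(0°)/tBu(60°) gauche 1.2; COOH(240°)/OCH3(300°) gauche 0.7 → 2.7 kcal/mol.
Max at 120° (7.8 kcal/mol), min at 60° (2.1 kcal/mol); barrier = 5.7 kcal/mol.

5.7 kcal/mol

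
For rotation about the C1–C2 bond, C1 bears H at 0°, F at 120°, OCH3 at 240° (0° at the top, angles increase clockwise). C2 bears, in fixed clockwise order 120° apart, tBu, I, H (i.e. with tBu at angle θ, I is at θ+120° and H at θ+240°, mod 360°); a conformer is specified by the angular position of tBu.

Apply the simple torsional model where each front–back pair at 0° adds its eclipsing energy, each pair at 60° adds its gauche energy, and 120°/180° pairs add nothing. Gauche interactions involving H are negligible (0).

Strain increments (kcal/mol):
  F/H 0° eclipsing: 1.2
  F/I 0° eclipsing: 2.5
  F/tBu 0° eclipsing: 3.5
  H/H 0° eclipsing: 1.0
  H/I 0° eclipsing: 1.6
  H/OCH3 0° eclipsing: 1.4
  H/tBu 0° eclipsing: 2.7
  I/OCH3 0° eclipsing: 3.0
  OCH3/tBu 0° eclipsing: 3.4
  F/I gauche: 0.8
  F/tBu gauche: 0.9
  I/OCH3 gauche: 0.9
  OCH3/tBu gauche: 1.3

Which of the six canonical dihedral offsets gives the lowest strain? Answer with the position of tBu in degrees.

300°

tBu at 0° (eclipsed): H(0°)/tBu(0°) eclipsed 2.7; F(120°)/I(120°) eclipsed 2.5; OCH3(240°)/H(240°) eclipsed 1.4 → 6.6 kcal/mol.
tBu at 60° (staggered): F(120°)/tBu(60°) gauche 0.9; F(120°)/I(180°) gauche 0.8; OCH3(240°)/I(180°) gauche 0.9 → 2.6 kcal/mol.
tBu at 120° (eclipsed): H(0°)/H(0°) eclipsed 1.0; F(120°)/tBu(120°) eclipsed 3.5; OCH3(240°)/I(240°) eclipsed 3.0 → 7.5 kcal/mol.
tBu at 180° (staggered): F(120°)/tBu(180°) gauche 0.9; OCH3(240°)/tBu(180°) gauche 1.3; OCH3(240°)/I(300°) gauche 0.9 → 3.1 kcal/mol.
tBu at 240° (eclipsed): H(0°)/I(0°) eclipsed 1.6; F(120°)/H(120°) eclipsed 1.2; OCH3(240°)/tBu(240°) eclipsed 3.4 → 6.2 kcal/mol.
tBu at 300° (staggered): F(120°)/I(60°) gauche 0.8; OCH3(240°)/tBu(300°) gauche 1.3 → 2.1 kcal/mol.
The minimum (2.1 kcal/mol) occurs with tBu at 300°.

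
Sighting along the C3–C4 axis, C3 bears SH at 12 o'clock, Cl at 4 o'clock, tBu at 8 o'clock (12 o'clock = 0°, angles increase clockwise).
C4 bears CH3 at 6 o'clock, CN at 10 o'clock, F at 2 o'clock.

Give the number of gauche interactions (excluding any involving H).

Non-H gauche pairs: SH(0°)/CN(300°); SH(0°)/F(60°); Cl(120°)/CH3(180°); Cl(120°)/F(60°); tBu(240°)/CH3(180°); tBu(240°)/CN(300°) — 6 interactions.

6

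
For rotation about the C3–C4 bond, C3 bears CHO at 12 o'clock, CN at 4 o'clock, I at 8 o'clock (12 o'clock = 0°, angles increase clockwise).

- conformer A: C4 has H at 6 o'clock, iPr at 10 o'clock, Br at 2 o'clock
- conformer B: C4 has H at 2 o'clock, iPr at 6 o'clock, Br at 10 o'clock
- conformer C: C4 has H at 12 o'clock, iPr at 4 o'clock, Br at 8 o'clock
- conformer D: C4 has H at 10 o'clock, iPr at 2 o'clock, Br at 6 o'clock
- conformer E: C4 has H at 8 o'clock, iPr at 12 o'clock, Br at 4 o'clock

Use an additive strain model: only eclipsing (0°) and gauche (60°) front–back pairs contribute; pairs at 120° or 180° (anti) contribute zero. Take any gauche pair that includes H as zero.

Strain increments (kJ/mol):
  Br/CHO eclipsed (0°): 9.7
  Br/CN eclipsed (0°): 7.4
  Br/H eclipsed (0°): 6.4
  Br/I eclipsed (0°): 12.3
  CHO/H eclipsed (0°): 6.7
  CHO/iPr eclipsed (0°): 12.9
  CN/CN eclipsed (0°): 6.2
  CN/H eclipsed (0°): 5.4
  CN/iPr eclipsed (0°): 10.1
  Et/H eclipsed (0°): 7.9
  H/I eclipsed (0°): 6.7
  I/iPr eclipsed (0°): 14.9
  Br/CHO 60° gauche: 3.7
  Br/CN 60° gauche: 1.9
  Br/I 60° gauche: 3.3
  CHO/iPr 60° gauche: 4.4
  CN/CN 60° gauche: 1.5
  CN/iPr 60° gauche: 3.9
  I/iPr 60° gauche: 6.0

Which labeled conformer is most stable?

A is staggered. CHO at 0° is gauche with iPr at 300° (4.4); CHO at 0° is gauche with Br at 60° (3.7); CN at 120° is gauche with Br at 60° (1.9); I at 240° is gauche with iPr at 300° (6.0). Total 16.0 kJ/mol.
B is staggered. CHO at 0° is gauche with Br at 300° (3.7); CN at 120° is gauche with iPr at 180° (3.9); I at 240° is gauche with iPr at 180° (6.0); I at 240° is gauche with Br at 300° (3.3). Total 16.9 kJ/mol.
C is eclipsed. CHO at 0° is eclipsed with H at 0° (6.7); CN at 120° is eclipsed with iPr at 120° (10.1); I at 240° is eclipsed with Br at 240° (12.3). Total 29.1 kJ/mol.
D is staggered. CHO at 0° is gauche with iPr at 60° (4.4); CN at 120° is gauche with iPr at 60° (3.9); CN at 120° is gauche with Br at 180° (1.9); I at 240° is gauche with Br at 180° (3.3). Total 13.5 kJ/mol.
E is eclipsed. CHO at 0° is eclipsed with iPr at 0° (12.9); CN at 120° is eclipsed with Br at 120° (7.4); I at 240° is eclipsed with H at 240° (6.7). Total 27.0 kJ/mol.
D has the lowest total (13.5 kJ/mol).

D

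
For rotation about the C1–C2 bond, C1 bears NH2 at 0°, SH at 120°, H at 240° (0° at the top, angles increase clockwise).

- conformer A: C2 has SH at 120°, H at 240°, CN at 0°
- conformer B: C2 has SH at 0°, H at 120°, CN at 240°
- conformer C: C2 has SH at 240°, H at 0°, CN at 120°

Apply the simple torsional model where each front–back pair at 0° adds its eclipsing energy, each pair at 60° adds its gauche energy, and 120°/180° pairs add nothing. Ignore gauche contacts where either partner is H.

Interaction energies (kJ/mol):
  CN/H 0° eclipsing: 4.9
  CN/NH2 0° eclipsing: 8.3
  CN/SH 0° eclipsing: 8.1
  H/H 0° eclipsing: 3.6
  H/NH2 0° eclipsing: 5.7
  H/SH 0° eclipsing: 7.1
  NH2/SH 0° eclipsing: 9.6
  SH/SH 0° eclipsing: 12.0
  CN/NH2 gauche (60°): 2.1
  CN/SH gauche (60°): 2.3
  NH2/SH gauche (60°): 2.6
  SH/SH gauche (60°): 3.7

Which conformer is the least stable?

A

A (eclipsed): NH2(0°)/CN(0°) eclipsed 8.3; SH(120°)/SH(120°) eclipsed 12.0; H(240°)/H(240°) eclipsed 3.6 → 23.9 kJ/mol.
B (eclipsed): NH2(0°)/SH(0°) eclipsed 9.6; SH(120°)/H(120°) eclipsed 7.1; H(240°)/CN(240°) eclipsed 4.9 → 21.6 kJ/mol.
C (eclipsed): NH2(0°)/H(0°) eclipsed 5.7; SH(120°)/CN(120°) eclipsed 8.1; H(240°)/SH(240°) eclipsed 7.1 → 20.9 kJ/mol.
A has the highest total (23.9 kJ/mol).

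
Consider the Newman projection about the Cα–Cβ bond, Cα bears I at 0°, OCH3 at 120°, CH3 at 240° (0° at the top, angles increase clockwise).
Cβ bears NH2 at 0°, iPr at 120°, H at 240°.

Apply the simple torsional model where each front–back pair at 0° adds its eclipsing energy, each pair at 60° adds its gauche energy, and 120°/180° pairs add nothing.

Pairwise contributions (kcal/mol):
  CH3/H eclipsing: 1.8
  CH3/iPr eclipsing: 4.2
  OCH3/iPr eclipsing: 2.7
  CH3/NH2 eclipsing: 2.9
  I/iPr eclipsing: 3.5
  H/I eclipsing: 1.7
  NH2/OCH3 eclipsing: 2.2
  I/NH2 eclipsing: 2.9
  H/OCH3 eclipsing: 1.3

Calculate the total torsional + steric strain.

This conformer (eclipsed): I–NH2 eclipsed, OCH3–iPr eclipsed, CH3–H eclipsed; 2.9 + 2.7 + 1.8 = 7.4 kcal/mol.

7.4 kcal/mol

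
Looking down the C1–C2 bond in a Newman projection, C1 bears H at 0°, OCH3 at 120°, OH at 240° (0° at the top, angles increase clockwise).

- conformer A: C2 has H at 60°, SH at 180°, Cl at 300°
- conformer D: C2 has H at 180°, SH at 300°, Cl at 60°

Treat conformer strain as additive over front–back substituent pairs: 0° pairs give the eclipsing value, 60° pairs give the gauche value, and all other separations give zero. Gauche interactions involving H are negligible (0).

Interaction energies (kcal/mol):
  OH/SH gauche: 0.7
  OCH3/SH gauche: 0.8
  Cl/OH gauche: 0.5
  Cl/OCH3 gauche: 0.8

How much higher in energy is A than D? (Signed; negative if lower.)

+0.5 kcal/mol

A (staggered): OCH3–SH gauche, OH–SH gauche, OH–Cl gauche; 0.8 + 0.7 + 0.5 = 2.0 kcal/mol.
D (staggered): OCH3–Cl gauche, OH–SH gauche; 0.8 + 0.7 = 1.5 kcal/mol.
E(A) − E(D) = 2.0 − 1.5 = +0.5 kcal/mol.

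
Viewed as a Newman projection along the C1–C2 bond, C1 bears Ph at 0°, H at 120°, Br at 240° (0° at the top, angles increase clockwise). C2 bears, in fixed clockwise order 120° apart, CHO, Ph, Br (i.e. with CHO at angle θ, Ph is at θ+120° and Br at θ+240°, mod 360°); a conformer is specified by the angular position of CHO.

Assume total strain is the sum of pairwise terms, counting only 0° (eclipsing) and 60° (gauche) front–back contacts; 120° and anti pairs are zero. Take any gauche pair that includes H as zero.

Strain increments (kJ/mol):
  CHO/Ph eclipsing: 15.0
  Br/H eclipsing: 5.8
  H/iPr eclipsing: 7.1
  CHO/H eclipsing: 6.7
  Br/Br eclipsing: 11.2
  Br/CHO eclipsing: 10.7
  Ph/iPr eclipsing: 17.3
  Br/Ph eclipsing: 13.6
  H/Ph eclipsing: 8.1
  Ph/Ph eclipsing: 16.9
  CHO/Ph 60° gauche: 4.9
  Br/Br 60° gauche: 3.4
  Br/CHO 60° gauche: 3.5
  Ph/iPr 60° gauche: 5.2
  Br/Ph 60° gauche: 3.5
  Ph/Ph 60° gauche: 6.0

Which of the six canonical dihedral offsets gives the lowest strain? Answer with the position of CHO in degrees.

60°

CHO at 0° (eclipsed): Ph(0°)/CHO(0°) eclipsed 15.0; H(120°)/Ph(120°) eclipsed 8.1; Br(240°)/Br(240°) eclipsed 11.2 → 34.3 kJ/mol.
CHO at 60° (staggered): Ph(0°)/CHO(60°) gauche 4.9; Ph(0°)/Br(300°) gauche 3.5; Br(240°)/Ph(180°) gauche 3.5; Br(240°)/Br(300°) gauche 3.4 → 15.3 kJ/mol.
CHO at 120° (eclipsed): Ph(0°)/Br(0°) eclipsed 13.6; H(120°)/CHO(120°) eclipsed 6.7; Br(240°)/Ph(240°) eclipsed 13.6 → 33.9 kJ/mol.
CHO at 180° (staggered): Ph(0°)/Ph(300°) gauche 6.0; Ph(0°)/Br(60°) gauche 3.5; Br(240°)/CHO(180°) gauche 3.5; Br(240°)/Ph(300°) gauche 3.5 → 16.5 kJ/mol.
CHO at 240° (eclipsed): Ph(0°)/Ph(0°) eclipsed 16.9; H(120°)/Br(120°) eclipsed 5.8; Br(240°)/CHO(240°) eclipsed 10.7 → 33.4 kJ/mol.
CHO at 300° (staggered): Ph(0°)/CHO(300°) gauche 4.9; Ph(0°)/Ph(60°) gauche 6.0; Br(240°)/CHO(300°) gauche 3.5; Br(240°)/Br(180°) gauche 3.4 → 17.8 kJ/mol.
The minimum (15.3 kJ/mol) occurs with CHO at 60°.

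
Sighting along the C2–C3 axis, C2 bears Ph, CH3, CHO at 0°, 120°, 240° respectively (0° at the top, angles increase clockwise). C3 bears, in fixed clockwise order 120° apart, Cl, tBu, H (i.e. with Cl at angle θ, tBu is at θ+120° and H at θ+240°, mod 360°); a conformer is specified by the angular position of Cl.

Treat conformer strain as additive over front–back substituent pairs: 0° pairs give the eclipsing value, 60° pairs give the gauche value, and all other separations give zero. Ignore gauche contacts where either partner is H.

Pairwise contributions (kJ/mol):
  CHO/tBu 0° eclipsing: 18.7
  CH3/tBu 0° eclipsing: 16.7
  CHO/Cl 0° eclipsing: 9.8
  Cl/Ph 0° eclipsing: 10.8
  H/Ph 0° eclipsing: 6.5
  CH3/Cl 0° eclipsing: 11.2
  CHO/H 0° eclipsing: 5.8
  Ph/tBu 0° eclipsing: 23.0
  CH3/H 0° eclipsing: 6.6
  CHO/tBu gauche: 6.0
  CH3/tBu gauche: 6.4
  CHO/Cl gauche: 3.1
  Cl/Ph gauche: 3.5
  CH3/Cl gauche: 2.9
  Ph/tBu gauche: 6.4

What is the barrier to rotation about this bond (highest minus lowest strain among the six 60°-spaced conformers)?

21.0 kJ/mol

Cl at 0° (eclipsed): Ph–Cl eclipsed, CH3–tBu eclipsed, CHO–H eclipsed; 10.8 + 16.7 + 5.8 = 33.3 kJ/mol.
Cl at 60° (staggered): Ph–Cl gauche, CH3–Cl gauche, CH3–tBu gauche, CHO–tBu gauche; 3.5 + 2.9 + 6.4 + 6.0 = 18.8 kJ/mol.
Cl at 120° (eclipsed): Ph–H eclipsed, CH3–Cl eclipsed, CHO–tBu eclipsed; 6.5 + 11.2 + 18.7 = 36.4 kJ/mol.
Cl at 180° (staggered): Ph–tBu gauche, CH3–Cl gauche, CHO–Cl gauche, CHO–tBu gauche; 6.4 + 2.9 + 3.1 + 6.0 = 18.4 kJ/mol.
Cl at 240° (eclipsed): Ph–tBu eclipsed, CH3–H eclipsed, CHO–Cl eclipsed; 23.0 + 6.6 + 9.8 = 39.4 kJ/mol.
Cl at 300° (staggered): Ph–Cl gauche, Ph–tBu gauche, CH3–tBu gauche, CHO–Cl gauche; 3.5 + 6.4 + 6.4 + 3.1 = 19.4 kJ/mol.
Max at 240° (39.4 kJ/mol), min at 180° (18.4 kJ/mol); barrier = 21.0 kJ/mol.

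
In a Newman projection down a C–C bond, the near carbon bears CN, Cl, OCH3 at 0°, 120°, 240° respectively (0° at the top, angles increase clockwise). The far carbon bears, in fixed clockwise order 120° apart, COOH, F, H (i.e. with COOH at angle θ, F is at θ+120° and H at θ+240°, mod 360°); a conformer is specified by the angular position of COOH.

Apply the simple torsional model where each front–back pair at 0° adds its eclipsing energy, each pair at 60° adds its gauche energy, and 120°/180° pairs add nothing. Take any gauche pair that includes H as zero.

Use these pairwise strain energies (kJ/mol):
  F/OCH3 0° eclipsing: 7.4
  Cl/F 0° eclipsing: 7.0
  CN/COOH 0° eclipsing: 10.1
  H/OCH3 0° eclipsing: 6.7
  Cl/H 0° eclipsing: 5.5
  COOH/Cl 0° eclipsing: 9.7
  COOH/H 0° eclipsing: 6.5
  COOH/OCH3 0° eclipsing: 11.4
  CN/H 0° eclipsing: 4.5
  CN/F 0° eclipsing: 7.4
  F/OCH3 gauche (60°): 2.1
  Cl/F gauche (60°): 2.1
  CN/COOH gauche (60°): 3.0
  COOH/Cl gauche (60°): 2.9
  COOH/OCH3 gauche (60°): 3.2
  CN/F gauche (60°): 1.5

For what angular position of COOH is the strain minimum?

180°

COOH at 0° (eclipsed): CN–COOH eclipsed, Cl–F eclipsed, OCH3–H eclipsed; 10.1 + 7.0 + 6.7 = 23.8 kJ/mol.
COOH at 60° (staggered): CN–COOH gauche, Cl–COOH gauche, Cl–F gauche, OCH3–F gauche; 3.0 + 2.9 + 2.1 + 2.1 = 10.1 kJ/mol.
COOH at 120° (eclipsed): CN–H eclipsed, Cl–COOH eclipsed, OCH3–F eclipsed; 4.5 + 9.7 + 7.4 = 21.6 kJ/mol.
COOH at 180° (staggered): CN–F gauche, Cl–COOH gauche, OCH3–COOH gauche, OCH3–F gauche; 1.5 + 2.9 + 3.2 + 2.1 = 9.7 kJ/mol.
COOH at 240° (eclipsed): CN–F eclipsed, Cl–H eclipsed, OCH3–COOH eclipsed; 7.4 + 5.5 + 11.4 = 24.3 kJ/mol.
COOH at 300° (staggered): CN–COOH gauche, CN–F gauche, Cl–F gauche, OCH3–COOH gauche; 3.0 + 1.5 + 2.1 + 3.2 = 9.8 kJ/mol.
The minimum (9.7 kJ/mol) occurs with COOH at 180°.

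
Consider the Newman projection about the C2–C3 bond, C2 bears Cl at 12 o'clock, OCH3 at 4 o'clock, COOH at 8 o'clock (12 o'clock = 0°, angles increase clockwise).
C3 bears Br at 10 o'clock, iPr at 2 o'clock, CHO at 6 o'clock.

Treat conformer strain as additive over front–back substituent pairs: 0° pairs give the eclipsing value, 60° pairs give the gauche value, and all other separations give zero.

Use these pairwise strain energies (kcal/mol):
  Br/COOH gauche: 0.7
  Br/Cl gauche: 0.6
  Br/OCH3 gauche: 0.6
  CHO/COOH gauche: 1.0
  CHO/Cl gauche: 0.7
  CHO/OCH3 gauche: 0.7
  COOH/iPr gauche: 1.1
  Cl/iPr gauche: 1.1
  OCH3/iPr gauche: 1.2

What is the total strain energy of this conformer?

5.3 kcal/mol

This conformer (staggered): Cl–Br gauche, Cl–iPr gauche, OCH3–iPr gauche, OCH3–CHO gauche, COOH–Br gauche, COOH–CHO gauche; 0.6 + 1.1 + 1.2 + 0.7 + 0.7 + 1.0 = 5.3 kcal/mol.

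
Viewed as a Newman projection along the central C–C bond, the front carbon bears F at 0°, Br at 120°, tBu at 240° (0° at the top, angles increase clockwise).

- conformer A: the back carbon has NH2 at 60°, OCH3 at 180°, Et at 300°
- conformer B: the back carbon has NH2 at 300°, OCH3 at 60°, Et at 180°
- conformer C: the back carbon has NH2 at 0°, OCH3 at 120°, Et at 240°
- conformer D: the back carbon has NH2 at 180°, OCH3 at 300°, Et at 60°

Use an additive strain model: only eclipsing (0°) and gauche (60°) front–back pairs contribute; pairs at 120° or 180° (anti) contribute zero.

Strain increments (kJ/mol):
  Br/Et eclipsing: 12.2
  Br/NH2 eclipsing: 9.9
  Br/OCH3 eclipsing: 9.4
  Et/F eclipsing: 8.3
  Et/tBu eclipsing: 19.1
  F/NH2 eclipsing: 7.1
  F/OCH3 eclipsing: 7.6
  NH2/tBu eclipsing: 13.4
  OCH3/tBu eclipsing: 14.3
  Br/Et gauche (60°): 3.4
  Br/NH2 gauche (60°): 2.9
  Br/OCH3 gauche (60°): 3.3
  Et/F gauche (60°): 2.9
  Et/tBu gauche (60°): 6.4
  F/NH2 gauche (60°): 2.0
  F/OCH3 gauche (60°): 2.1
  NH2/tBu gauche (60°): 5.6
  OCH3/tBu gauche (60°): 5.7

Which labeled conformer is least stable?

C

A (staggered): F(0°)/NH2(60°) gauche 2.0; F(0°)/Et(300°) gauche 2.9; Br(120°)/NH2(60°) gauche 2.9; Br(120°)/OCH3(180°) gauche 3.3; tBu(240°)/OCH3(180°) gauche 5.7; tBu(240°)/Et(300°) gauche 6.4 → 23.2 kJ/mol.
B (staggered): F(0°)/NH2(300°) gauche 2.0; F(0°)/OCH3(60°) gauche 2.1; Br(120°)/OCH3(60°) gauche 3.3; Br(120°)/Et(180°) gauche 3.4; tBu(240°)/NH2(300°) gauche 5.6; tBu(240°)/Et(180°) gauche 6.4 → 22.8 kJ/mol.
C (eclipsed): F(0°)/NH2(0°) eclipsed 7.1; Br(120°)/OCH3(120°) eclipsed 9.4; tBu(240°)/Et(240°) eclipsed 19.1 → 35.6 kJ/mol.
D (staggered): F(0°)/OCH3(300°) gauche 2.1; F(0°)/Et(60°) gauche 2.9; Br(120°)/NH2(180°) gauche 2.9; Br(120°)/Et(60°) gauche 3.4; tBu(240°)/NH2(180°) gauche 5.6; tBu(240°)/OCH3(300°) gauche 5.7 → 22.6 kJ/mol.
C has the highest total (35.6 kJ/mol).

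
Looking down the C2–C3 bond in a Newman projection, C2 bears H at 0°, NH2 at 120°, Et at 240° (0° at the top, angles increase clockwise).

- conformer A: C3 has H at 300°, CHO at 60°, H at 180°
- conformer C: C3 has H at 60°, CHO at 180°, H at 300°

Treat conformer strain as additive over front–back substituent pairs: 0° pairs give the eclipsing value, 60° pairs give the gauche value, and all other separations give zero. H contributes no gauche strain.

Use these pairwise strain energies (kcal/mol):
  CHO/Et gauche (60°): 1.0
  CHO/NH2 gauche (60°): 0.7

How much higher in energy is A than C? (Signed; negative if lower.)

A (staggered): NH2–CHO gauche; 0.7 = 0.7 kcal/mol.
C (staggered): NH2–CHO gauche, Et–CHO gauche; 0.7 + 1.0 = 1.7 kcal/mol.
E(A) − E(C) = 0.7 − 1.7 = -1.0 kcal/mol.

-1.0 kcal/mol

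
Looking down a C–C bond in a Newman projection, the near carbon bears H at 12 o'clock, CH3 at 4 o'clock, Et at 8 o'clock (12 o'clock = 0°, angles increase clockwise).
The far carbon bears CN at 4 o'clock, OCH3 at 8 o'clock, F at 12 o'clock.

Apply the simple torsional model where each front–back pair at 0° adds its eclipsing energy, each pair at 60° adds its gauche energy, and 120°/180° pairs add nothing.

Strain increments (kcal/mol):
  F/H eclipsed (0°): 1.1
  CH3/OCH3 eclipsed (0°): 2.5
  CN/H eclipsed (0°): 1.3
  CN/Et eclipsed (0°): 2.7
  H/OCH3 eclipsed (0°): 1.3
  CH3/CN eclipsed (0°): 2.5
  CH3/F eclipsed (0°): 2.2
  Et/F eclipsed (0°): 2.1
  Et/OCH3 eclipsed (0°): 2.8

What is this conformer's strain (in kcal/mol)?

6.4 kcal/mol

This conformer (eclipsed): H–F eclipsed, CH3–CN eclipsed, Et–OCH3 eclipsed; 1.1 + 2.5 + 2.8 = 6.4 kcal/mol.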